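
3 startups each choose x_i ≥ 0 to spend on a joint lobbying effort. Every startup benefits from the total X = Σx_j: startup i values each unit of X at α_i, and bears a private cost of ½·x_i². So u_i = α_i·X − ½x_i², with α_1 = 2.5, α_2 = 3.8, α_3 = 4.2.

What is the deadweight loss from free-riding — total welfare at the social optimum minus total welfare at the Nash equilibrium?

74.29

Startup i's FOC: ∂u_i/∂x_i = α_i − x_i = 0, so x_i* = α_i.
NE contributions = (2.5, 3.8, 4.2); X = 10.5.
W^NE = (Σα)·X − ½Σα_i² = 10.5² − ½·38.33 = 91.085.
Planner sets x_i = Σα_j = 10.5 for every i, so X^SO = 3·10.5 = 31.5.
W^SO = (Σα)·X^SO − ½·3·(Σα)² = (3/2)·10.5² = 165.375.
Deadweight loss = W^SO − W^NE = 74.29.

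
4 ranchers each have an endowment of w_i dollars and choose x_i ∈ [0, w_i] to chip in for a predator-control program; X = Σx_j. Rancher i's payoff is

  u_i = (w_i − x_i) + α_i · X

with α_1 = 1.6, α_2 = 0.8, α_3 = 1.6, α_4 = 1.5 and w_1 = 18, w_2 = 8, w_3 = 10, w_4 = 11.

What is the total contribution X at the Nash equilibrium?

∂u_i/∂x_i = α_i − 1, so rancher i contributes w_i if α_i > 1, else 0.
α_i > 1 for i ∈ {1, 3, 4}; NE contributions (18, 0, 10, 11), X = 39.

39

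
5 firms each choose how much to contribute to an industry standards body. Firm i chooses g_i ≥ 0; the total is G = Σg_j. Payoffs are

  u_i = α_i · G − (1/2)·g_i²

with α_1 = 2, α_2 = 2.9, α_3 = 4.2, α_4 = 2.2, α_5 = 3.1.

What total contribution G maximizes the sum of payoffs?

72

Planner FOC: ∂(Σu_j)/∂g_i = (Σα_j) − g_i = 0, so g_i^SO = Σα_j = 14.4 for every i; G^SO = 72.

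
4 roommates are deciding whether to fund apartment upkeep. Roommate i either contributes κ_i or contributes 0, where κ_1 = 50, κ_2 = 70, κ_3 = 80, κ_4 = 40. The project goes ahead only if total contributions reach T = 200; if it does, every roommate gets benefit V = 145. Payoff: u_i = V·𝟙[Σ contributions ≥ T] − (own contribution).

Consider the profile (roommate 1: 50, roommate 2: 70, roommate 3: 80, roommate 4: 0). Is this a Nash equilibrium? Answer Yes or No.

Total = 200 ≥ 200: provided.
Roommate 1 (pledges 50, payoff 95): dropping to 0 → total 150, payoff 0. No gain.
Roommate 2 (pledges 70, payoff 75): dropping to 0 → total 130, payoff 0. No gain.
Roommate 3 (pledges 80, payoff 65): dropping to 0 → total 120, payoff 0. No gain.
Roommate 4 (pledges 0, payoff 145): pledging 40 → total 240, payoff 105. No gain.

Yes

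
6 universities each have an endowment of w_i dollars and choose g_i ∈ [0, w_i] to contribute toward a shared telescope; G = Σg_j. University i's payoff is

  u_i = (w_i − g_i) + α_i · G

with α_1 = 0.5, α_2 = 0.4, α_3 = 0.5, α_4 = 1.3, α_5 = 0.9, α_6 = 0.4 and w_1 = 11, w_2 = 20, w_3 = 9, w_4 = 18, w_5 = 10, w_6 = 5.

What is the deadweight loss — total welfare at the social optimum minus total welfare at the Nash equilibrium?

∂u_i/∂g_i = α_i − 1, so university i contributes w_i if α_i > 1, else 0.
α_i > 1 for i ∈ {4}; NE contributions (0, 0, 0, 18, 0, 0), G = 18.
W^NE = Σw_i − G^NE + (Σα_i)·G^NE = 73 + 3·18 = 127.
Planner: ∂(Σu_j)/∂g_i = Σα_j − 1 = 3 > 0, so everyone contributes w_i; G^SO = 73, W^SO = 73 + 3·73 = 292.
Deadweight loss = 165.

165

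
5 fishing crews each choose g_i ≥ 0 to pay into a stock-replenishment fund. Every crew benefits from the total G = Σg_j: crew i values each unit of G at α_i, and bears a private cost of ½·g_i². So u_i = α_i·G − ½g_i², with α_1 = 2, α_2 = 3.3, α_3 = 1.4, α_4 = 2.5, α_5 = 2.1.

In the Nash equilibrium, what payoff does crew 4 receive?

Crew i's FOC: ∂u_i/∂g_i = α_i − g_i = 0, so g_i* = α_i.
NE contributions = (2, 3.3, 1.4, 2.5, 2.1); G = 11.3.
u_4 = α_4·G − ½·(g_4)² = 2.5·11.3 − ½·2.5² = 25.125.

25.125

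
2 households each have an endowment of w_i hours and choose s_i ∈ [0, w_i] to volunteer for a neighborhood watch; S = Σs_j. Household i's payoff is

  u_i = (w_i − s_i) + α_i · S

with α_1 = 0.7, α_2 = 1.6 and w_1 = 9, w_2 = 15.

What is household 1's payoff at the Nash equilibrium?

19.5

∂u_i/∂s_i = α_i − 1, so household i contributes w_i if α_i > 1, else 0.
α_i > 1 for i ∈ {2}; NE contributions (0, 15), S = 15.
u_1 = (9 − 0) + 0.7·15 = 19.5.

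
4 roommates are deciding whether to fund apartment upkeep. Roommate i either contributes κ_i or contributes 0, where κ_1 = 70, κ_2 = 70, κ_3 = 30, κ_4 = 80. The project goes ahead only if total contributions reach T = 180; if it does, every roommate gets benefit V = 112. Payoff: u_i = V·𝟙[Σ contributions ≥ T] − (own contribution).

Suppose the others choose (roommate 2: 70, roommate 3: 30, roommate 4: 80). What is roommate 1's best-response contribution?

0

Others' total = 180 ≥ 180; contributing adds cost 70 for no extra benefit.
Best response: 0.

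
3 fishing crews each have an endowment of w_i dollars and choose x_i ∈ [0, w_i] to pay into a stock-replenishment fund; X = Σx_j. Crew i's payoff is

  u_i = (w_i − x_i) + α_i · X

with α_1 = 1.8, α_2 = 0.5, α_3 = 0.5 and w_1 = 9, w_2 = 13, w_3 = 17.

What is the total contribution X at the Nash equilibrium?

9

∂u_i/∂x_i = α_i − 1, so crew i contributes w_i if α_i > 1, else 0.
α_i > 1 for i ∈ {1}; NE contributions (9, 0, 0), X = 9.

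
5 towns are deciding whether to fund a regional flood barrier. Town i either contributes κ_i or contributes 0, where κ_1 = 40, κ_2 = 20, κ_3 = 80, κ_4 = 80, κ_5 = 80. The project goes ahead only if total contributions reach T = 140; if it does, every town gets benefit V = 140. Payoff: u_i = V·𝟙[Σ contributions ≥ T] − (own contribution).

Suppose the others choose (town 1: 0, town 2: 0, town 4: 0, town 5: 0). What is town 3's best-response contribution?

Others' total = 0. Even contributing 80 gives 80 < 140: no benefit either way.
Best response: 0.

0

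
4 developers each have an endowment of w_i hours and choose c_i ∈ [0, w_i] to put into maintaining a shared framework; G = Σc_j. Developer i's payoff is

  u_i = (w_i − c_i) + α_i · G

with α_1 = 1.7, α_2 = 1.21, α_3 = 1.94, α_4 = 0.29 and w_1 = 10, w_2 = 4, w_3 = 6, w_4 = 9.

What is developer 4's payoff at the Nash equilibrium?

∂u_i/∂c_i = α_i − 1, so developer i contributes w_i if α_i > 1, else 0.
α_i > 1 for i ∈ {1, 2, 3}; NE contributions (10, 4, 6, 0), G = 20.
u_4 = (9 − 0) + 0.29·20 = 14.8.

14.8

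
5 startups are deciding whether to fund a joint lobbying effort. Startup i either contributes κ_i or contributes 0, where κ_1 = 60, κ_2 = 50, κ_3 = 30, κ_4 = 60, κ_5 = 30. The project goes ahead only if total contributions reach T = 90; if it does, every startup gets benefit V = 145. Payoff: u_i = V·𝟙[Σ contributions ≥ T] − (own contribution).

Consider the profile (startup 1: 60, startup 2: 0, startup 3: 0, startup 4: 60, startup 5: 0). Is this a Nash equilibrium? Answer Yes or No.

Yes

Total = 120 ≥ 90: provided.
Startup 1 (pledges 60, payoff 85): dropping to 0 → total 60, payoff 0. No gain.
Startup 2 (pledges 0, payoff 145): pledging 50 → total 170, payoff 95. No gain.
Startup 3 (pledges 0, payoff 145): pledging 30 → total 150, payoff 115. No gain.
Startup 4 (pledges 60, payoff 85): dropping to 0 → total 60, payoff 0. No gain.
Startup 5 (pledges 0, payoff 145): pledging 30 → total 150, payoff 115. No gain.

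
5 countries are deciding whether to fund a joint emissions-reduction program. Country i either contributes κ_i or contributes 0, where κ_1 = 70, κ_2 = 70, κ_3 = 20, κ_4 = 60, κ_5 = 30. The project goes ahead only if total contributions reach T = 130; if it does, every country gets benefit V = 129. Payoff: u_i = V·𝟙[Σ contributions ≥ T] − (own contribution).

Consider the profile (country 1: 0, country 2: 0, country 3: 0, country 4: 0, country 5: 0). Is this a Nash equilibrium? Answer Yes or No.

Yes

Total = 0 < 130: not provided.
Country 1 (pledges 0, payoff 0): pledging 70 → total 70, payoff -70. No gain.
Country 2 (pledges 0, payoff 0): pledging 70 → total 70, payoff -70. No gain.
Country 3 (pledges 0, payoff 0): pledging 20 → total 20, payoff -20. No gain.
Country 4 (pledges 0, payoff 0): pledging 60 → total 60, payoff -60. No gain.
Country 5 (pledges 0, payoff 0): pledging 30 → total 30, payoff -30. No gain.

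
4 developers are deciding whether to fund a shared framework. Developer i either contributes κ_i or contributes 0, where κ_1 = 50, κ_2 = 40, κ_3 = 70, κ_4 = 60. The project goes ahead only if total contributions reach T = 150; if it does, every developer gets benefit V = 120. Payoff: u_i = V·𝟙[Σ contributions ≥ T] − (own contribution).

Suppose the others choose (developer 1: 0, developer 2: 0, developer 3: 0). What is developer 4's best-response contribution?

0

Others' total = 0. Even contributing 60 gives 60 < 150: no benefit either way.
Best response: 0.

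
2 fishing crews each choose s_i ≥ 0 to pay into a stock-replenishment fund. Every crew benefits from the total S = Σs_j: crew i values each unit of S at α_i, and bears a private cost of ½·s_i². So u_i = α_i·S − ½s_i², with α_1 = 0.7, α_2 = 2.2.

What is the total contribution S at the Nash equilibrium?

Crew i's FOC: ∂u_i/∂s_i = α_i − s_i = 0, so s_i* = α_i.
NE contributions = (0.7, 2.2); S = 2.9.

2.9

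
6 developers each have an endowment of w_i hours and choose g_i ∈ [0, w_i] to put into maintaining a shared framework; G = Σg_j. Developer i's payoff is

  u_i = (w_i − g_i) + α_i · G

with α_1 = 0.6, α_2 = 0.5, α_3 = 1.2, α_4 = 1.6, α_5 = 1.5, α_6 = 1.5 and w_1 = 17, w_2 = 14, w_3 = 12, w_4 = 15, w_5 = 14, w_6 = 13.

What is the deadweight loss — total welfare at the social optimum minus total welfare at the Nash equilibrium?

∂u_i/∂g_i = α_i − 1, so developer i contributes w_i if α_i > 1, else 0.
α_i > 1 for i ∈ {3, 4, 5, 6}; NE contributions (0, 0, 12, 15, 14, 13), G = 54.
W^NE = Σw_i − G^NE + (Σα_i)·G^NE = 85 + 5.9·54 = 403.6.
Planner: ∂(Σu_j)/∂g_i = Σα_j − 1 = 5.9 > 0, so everyone contributes w_i; G^SO = 85, W^SO = 85 + 5.9·85 = 586.5.
Deadweight loss = 182.9.

182.9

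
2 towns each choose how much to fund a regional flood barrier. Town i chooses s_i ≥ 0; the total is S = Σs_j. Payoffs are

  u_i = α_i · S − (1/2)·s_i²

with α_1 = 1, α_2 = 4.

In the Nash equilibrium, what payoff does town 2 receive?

Town i's FOC: ∂u_i/∂s_i = α_i − s_i = 0, so s_i* = α_i.
NE contributions = (1, 4); S = 5.
u_2 = α_2·S − ½·(s_2)² = 4·5 − ½·4² = 12.

12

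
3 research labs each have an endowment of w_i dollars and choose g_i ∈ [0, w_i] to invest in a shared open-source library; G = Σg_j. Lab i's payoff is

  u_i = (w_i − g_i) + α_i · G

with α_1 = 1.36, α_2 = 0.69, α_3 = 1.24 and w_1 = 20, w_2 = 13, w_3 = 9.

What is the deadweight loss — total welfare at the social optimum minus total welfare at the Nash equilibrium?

29.77

∂u_i/∂g_i = α_i − 1, so lab i contributes w_i if α_i > 1, else 0.
α_i > 1 for i ∈ {1, 3}; NE contributions (20, 0, 9), G = 29.
W^NE = Σw_i − G^NE + (Σα_i)·G^NE = 42 + 2.29·29 = 108.41.
Planner: ∂(Σu_j)/∂g_i = Σα_j − 1 = 2.29 > 0, so everyone contributes w_i; G^SO = 42, W^SO = 42 + 2.29·42 = 138.18.
Deadweight loss = 29.77.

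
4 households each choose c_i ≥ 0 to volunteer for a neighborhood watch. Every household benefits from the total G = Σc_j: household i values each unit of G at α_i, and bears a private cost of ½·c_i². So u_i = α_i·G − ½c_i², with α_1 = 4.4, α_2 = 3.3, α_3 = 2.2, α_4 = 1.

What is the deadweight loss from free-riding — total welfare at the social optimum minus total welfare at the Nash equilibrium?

Household i's FOC: ∂u_i/∂c_i = α_i − c_i = 0, so c_i* = α_i.
NE contributions = (4.4, 3.3, 2.2, 1); G = 10.9.
W^NE = (Σα)·G − ½Σα_i² = 10.9² − ½·36.09 = 100.765.
Planner sets c_i = Σα_j = 10.9 for every i, so G^SO = 4·10.9 = 43.6.
W^SO = (Σα)·G^SO − ½·4·(Σα)² = (4/2)·10.9² = 237.62.
Deadweight loss = W^SO − W^NE = 136.855.

136.855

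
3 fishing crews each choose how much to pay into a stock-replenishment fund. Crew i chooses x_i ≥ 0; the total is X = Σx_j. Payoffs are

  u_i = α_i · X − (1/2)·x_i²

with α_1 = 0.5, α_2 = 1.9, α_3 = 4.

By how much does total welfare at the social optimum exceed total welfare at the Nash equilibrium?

30.41

Crew i's FOC: ∂u_i/∂x_i = α_i − x_i = 0, so x_i* = α_i.
NE contributions = (0.5, 1.9, 4); X = 6.4.
W^NE = (Σα)·X − ½Σα_i² = 6.4² − ½·19.86 = 31.03.
Planner sets x_i = Σα_j = 6.4 for every i, so X^SO = 3·6.4 = 19.2.
W^SO = (Σα)·X^SO − ½·3·(Σα)² = (3/2)·6.4² = 61.44.
Deadweight loss = W^SO − W^NE = 30.41.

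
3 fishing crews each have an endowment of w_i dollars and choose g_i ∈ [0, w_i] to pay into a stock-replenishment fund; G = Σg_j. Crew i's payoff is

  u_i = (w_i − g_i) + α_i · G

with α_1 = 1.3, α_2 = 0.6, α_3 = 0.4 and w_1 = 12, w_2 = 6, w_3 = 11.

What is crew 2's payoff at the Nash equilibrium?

∂u_i/∂g_i = α_i − 1, so crew i contributes w_i if α_i > 1, else 0.
α_i > 1 for i ∈ {1}; NE contributions (12, 0, 0), G = 12.
u_2 = (6 − 0) + 0.6·12 = 13.2.

13.2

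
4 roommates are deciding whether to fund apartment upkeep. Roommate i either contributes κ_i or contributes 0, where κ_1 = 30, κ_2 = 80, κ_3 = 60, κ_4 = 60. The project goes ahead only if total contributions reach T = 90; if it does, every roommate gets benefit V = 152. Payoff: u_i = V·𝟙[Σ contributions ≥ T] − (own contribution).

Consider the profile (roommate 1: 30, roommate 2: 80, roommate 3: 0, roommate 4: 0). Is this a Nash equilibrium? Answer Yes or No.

Total = 110 ≥ 90: provided.
Roommate 1 (pledges 30, payoff 122): dropping to 0 → total 80, payoff 0. No gain.
Roommate 2 (pledges 80, payoff 72): dropping to 0 → total 30, payoff 0. No gain.
Roommate 3 (pledges 0, payoff 152): pledging 60 → total 170, payoff 92. No gain.
Roommate 4 (pledges 0, payoff 152): pledging 60 → total 170, payoff 92. No gain.

Yes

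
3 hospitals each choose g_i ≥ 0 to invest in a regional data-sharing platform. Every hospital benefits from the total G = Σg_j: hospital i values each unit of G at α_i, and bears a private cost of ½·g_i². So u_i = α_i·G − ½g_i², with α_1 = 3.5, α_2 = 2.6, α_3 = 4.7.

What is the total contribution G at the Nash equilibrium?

10.8

Hospital i's FOC: ∂u_i/∂g_i = α_i − g_i = 0, so g_i* = α_i.
NE contributions = (3.5, 2.6, 4.7); G = 10.8.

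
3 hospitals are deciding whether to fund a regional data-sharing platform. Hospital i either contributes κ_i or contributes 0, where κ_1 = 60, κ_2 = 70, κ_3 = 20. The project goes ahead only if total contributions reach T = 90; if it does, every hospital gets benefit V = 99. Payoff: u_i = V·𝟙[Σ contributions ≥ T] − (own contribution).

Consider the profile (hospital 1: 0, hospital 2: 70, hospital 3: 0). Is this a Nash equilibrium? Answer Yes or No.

Total = 70 < 90: not provided.
Hospital 1 (pledges 0, payoff 0): pledging 60 → total 130, payoff 39. Profitable deviation.

No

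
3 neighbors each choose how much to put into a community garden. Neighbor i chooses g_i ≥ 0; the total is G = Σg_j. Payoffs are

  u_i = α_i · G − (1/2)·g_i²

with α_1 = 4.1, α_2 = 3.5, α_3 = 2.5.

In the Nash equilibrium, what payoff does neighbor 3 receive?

22.125

Neighbor i's FOC: ∂u_i/∂g_i = α_i − g_i = 0, so g_i* = α_i.
NE contributions = (4.1, 3.5, 2.5); G = 10.1.
u_3 = α_3·G − ½·(g_3)² = 2.5·10.1 − ½·2.5² = 22.125.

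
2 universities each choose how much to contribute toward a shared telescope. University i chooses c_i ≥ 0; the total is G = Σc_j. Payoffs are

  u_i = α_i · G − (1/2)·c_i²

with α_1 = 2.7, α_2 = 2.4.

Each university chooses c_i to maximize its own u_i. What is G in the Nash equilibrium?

5.1

University i's FOC: ∂u_i/∂c_i = α_i − c_i = 0, so c_i* = α_i.
NE contributions = (2.7, 2.4); G = 5.1.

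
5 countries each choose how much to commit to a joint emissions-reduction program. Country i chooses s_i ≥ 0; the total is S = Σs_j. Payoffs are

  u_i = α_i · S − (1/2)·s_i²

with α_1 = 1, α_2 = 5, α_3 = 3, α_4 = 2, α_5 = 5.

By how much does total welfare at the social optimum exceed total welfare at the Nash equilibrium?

416

Country i's FOC: ∂u_i/∂s_i = α_i − s_i = 0, so s_i* = α_i.
NE contributions = (1, 5, 3, 2, 5); S = 16.
W^NE = (Σα)·S − ½Σα_i² = 16² − ½·64 = 224.
Planner sets s_i = Σα_j = 16 for every i, so S^SO = 5·16 = 80.
W^SO = (Σα)·S^SO − ½·5·(Σα)² = (5/2)·16² = 640.
Deadweight loss = W^SO − W^NE = 416.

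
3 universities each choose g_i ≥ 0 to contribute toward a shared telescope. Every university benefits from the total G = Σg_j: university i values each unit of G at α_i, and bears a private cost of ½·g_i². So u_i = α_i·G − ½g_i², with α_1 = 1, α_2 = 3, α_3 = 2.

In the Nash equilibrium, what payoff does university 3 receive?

University i's FOC: ∂u_i/∂g_i = α_i − g_i = 0, so g_i* = α_i.
NE contributions = (1, 3, 2); G = 6.
u_3 = α_3·G − ½·(g_3)² = 2·6 − ½·2² = 10.

10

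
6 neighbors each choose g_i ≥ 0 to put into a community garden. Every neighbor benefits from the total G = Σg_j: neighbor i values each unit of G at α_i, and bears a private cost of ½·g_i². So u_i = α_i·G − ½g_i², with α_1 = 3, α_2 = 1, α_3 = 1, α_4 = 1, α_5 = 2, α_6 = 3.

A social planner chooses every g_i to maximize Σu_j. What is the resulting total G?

Planner FOC: ∂(Σu_j)/∂g_i = (Σα_j) − g_i = 0, so g_i^SO = Σα_j = 11 for every i; G^SO = 66.

66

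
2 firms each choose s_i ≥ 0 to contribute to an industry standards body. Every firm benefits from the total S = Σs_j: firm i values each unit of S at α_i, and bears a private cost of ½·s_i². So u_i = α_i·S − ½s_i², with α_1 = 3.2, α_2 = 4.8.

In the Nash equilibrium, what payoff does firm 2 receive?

26.88

Firm i's FOC: ∂u_i/∂s_i = α_i − s_i = 0, so s_i* = α_i.
NE contributions = (3.2, 4.8); S = 8.
u_2 = α_2·S − ½·(s_2)² = 4.8·8 − ½·4.8² = 26.88.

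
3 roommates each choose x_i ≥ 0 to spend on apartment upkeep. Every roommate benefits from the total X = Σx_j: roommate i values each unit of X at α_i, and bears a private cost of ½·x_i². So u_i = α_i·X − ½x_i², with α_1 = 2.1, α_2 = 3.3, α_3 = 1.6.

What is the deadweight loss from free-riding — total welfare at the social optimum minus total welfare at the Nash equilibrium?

33.43

Roommate i's FOC: ∂u_i/∂x_i = α_i − x_i = 0, so x_i* = α_i.
NE contributions = (2.1, 3.3, 1.6); X = 7.
W^NE = (Σα)·X − ½Σα_i² = 7² − ½·17.86 = 40.07.
Planner sets x_i = Σα_j = 7 for every i, so X^SO = 3·7 = 21.
W^SO = (Σα)·X^SO − ½·3·(Σα)² = (3/2)·7² = 73.5.
Deadweight loss = W^SO − W^NE = 33.43.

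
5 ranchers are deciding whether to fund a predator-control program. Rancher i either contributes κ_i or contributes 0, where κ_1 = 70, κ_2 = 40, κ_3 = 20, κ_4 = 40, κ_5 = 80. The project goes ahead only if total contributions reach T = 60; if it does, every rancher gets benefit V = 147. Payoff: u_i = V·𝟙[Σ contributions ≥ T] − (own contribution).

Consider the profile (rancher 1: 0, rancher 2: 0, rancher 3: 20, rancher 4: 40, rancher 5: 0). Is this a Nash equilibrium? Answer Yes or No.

Yes

Total = 60 ≥ 60: provided.
Rancher 1 (pledges 0, payoff 147): pledging 70 → total 130, payoff 77. No gain.
Rancher 2 (pledges 0, payoff 147): pledging 40 → total 100, payoff 107. No gain.
Rancher 3 (pledges 20, payoff 127): dropping to 0 → total 40, payoff 0. No gain.
Rancher 4 (pledges 40, payoff 107): dropping to 0 → total 20, payoff 0. No gain.
Rancher 5 (pledges 0, payoff 147): pledging 80 → total 140, payoff 67. No gain.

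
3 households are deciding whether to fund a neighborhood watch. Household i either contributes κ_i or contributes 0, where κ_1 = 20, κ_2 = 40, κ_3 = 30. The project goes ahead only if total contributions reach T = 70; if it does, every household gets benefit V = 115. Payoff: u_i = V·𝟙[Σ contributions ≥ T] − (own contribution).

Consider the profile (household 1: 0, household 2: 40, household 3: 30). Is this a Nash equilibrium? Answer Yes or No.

Total = 70 ≥ 70: provided.
Household 1 (pledges 0, payoff 115): pledging 20 → total 90, payoff 95. No gain.
Household 2 (pledges 40, payoff 75): dropping to 0 → total 30, payoff 0. No gain.
Household 3 (pledges 30, payoff 85): dropping to 0 → total 40, payoff 0. No gain.

Yes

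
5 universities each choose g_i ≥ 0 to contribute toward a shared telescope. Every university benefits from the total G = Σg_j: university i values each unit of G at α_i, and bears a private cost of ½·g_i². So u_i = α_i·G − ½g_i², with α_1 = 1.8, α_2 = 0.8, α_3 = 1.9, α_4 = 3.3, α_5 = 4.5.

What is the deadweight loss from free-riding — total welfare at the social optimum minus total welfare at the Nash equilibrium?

246.25

University i's FOC: ∂u_i/∂g_i = α_i − g_i = 0, so g_i* = α_i.
NE contributions = (1.8, 0.8, 1.9, 3.3, 4.5); G = 12.3.
W^NE = (Σα)·G − ½Σα_i² = 12.3² − ½·38.63 = 131.975.
Planner sets g_i = Σα_j = 12.3 for every i, so G^SO = 5·12.3 = 61.5.
W^SO = (Σα)·G^SO − ½·5·(Σα)² = (5/2)·12.3² = 378.225.
Deadweight loss = W^SO − W^NE = 246.25.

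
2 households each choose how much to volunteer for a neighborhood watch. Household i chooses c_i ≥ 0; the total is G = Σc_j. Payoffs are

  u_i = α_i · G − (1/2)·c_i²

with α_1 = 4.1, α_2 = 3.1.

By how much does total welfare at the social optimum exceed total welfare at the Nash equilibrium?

13.21

Household i's FOC: ∂u_i/∂c_i = α_i − c_i = 0, so c_i* = α_i.
NE contributions = (4.1, 3.1); G = 7.2.
W^NE = (Σα)·G − ½Σα_i² = 7.2² − ½·26.42 = 38.63.
Planner sets c_i = Σα_j = 7.2 for every i, so G^SO = 2·7.2 = 14.4.
W^SO = (Σα)·G^SO − ½·2·(Σα)² = (2/2)·7.2² = 51.84.
Deadweight loss = W^SO − W^NE = 13.21.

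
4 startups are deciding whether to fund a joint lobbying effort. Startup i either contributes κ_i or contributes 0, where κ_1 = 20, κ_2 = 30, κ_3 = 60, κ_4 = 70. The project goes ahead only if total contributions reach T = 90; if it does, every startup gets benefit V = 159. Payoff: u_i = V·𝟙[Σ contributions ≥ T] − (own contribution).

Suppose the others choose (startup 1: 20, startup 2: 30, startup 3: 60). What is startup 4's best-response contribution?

0

Others' total = 110 ≥ 90; contributing adds cost 70 for no extra benefit.
Best response: 0.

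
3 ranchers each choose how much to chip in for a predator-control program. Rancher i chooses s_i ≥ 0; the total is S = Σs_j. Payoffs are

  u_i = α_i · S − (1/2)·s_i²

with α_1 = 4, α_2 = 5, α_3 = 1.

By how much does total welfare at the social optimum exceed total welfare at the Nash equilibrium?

71

Rancher i's FOC: ∂u_i/∂s_i = α_i − s_i = 0, so s_i* = α_i.
NE contributions = (4, 5, 1); S = 10.
W^NE = (Σα)·S − ½Σα_i² = 10² − ½·42 = 79.
Planner sets s_i = Σα_j = 10 for every i, so S^SO = 3·10 = 30.
W^SO = (Σα)·S^SO − ½·3·(Σα)² = (3/2)·10² = 150.
Deadweight loss = W^SO − W^NE = 71.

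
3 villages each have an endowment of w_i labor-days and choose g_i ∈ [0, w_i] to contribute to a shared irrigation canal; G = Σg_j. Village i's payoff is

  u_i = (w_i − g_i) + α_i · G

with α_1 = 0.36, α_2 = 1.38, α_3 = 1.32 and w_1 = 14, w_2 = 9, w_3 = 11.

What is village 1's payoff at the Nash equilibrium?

21.2

∂u_i/∂g_i = α_i − 1, so village i contributes w_i if α_i > 1, else 0.
α_i > 1 for i ∈ {2, 3}; NE contributions (0, 9, 11), G = 20.
u_1 = (14 − 0) + 0.36·20 = 21.2.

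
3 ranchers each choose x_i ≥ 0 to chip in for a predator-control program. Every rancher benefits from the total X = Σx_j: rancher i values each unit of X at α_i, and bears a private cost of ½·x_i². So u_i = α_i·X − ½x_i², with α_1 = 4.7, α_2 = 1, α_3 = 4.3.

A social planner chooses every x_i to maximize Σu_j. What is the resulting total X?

30

Planner FOC: ∂(Σu_j)/∂x_i = (Σα_j) − x_i = 0, so x_i^SO = Σα_j = 10 for every i; X^SO = 30.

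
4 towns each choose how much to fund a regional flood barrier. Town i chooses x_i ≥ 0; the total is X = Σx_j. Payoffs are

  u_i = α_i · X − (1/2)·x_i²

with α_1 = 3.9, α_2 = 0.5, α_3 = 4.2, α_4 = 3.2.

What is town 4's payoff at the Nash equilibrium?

32.64

Town i's FOC: ∂u_i/∂x_i = α_i − x_i = 0, so x_i* = α_i.
NE contributions = (3.9, 0.5, 4.2, 3.2); X = 11.8.
u_4 = α_4·X − ½·(x_4)² = 3.2·11.8 − ½·3.2² = 32.64.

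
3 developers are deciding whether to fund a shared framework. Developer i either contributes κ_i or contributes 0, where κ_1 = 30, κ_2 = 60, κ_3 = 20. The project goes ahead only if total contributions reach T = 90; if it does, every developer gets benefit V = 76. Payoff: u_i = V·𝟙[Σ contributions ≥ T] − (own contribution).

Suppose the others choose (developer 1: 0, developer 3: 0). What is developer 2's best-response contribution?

0

Others' total = 0. Even contributing 60 gives 60 < 90: no benefit either way.
Best response: 0.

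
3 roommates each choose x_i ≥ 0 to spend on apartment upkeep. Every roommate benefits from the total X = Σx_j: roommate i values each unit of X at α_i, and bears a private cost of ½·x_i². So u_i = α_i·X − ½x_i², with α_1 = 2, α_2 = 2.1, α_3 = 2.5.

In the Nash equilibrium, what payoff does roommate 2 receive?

11.655

Roommate i's FOC: ∂u_i/∂x_i = α_i − x_i = 0, so x_i* = α_i.
NE contributions = (2, 2.1, 2.5); X = 6.6.
u_2 = α_2·X − ½·(x_2)² = 2.1·6.6 − ½·2.1² = 11.655.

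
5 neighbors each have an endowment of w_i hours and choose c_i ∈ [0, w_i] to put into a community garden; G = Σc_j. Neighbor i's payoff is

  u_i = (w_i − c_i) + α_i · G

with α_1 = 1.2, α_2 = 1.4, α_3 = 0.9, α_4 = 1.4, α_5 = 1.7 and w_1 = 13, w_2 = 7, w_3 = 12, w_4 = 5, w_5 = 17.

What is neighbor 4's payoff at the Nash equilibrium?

∂u_i/∂c_i = α_i − 1, so neighbor i contributes w_i if α_i > 1, else 0.
α_i > 1 for i ∈ {1, 2, 4, 5}; NE contributions (13, 7, 0, 5, 17), G = 42.
u_4 = (5 − 5) + 1.4·42 = 58.8.

58.8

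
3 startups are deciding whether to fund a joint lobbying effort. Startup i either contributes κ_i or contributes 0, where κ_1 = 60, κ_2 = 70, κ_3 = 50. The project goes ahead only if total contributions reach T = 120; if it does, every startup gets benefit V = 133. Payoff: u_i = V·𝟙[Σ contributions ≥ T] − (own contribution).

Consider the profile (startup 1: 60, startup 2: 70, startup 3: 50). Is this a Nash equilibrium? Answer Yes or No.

Total = 180 ≥ 120: provided.
Startup 1 (pledges 60, payoff 73): dropping to 0 → total 120, payoff 133. Profitable deviation.

No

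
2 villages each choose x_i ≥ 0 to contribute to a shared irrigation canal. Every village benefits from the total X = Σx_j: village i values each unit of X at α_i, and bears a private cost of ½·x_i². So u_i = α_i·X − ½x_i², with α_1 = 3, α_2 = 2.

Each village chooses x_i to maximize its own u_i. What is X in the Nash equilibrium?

5

Village i's FOC: ∂u_i/∂x_i = α_i − x_i = 0, so x_i* = α_i.
NE contributions = (3, 2); X = 5.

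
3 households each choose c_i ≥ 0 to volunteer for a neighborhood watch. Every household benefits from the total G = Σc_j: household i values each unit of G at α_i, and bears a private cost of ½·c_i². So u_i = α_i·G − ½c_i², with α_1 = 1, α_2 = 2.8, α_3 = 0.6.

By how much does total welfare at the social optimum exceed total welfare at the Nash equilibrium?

Household i's FOC: ∂u_i/∂c_i = α_i − c_i = 0, so c_i* = α_i.
NE contributions = (1, 2.8, 0.6); G = 4.4.
W^NE = (Σα)·G − ½Σα_i² = 4.4² − ½·9.2 = 14.76.
Planner sets c_i = Σα_j = 4.4 for every i, so G^SO = 3·4.4 = 13.2.
W^SO = (Σα)·G^SO − ½·3·(Σα)² = (3/2)·4.4² = 29.04.
Deadweight loss = W^SO − W^NE = 14.28.

14.28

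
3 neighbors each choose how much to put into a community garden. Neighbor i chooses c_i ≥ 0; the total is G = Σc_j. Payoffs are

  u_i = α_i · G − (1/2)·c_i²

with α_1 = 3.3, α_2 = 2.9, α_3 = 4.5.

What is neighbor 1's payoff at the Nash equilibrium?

29.865

Neighbor i's FOC: ∂u_i/∂c_i = α_i − c_i = 0, so c_i* = α_i.
NE contributions = (3.3, 2.9, 4.5); G = 10.7.
u_1 = α_1·G − ½·(c_1)² = 3.3·10.7 − ½·3.3² = 29.865.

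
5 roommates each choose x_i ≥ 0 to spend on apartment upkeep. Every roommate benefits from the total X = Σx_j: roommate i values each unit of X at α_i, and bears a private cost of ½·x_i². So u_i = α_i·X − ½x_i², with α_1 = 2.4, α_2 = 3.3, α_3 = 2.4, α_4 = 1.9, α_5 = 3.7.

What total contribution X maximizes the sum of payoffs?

Planner FOC: ∂(Σu_j)/∂x_i = (Σα_j) − x_i = 0, so x_i^SO = Σα_j = 13.7 for every i; X^SO = 68.5.

68.5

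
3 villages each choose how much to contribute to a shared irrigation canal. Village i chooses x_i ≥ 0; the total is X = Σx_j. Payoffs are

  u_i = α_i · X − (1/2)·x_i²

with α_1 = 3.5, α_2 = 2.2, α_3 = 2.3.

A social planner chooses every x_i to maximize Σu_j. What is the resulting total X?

24

Planner FOC: ∂(Σu_j)/∂x_i = (Σα_j) − x_i = 0, so x_i^SO = Σα_j = 8 for every i; X^SO = 24.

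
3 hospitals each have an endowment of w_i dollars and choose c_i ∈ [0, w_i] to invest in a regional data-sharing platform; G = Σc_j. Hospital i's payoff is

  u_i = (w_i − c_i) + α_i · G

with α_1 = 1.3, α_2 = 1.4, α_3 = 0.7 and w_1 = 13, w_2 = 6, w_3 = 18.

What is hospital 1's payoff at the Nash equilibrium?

24.7

∂u_i/∂c_i = α_i − 1, so hospital i contributes w_i if α_i > 1, else 0.
α_i > 1 for i ∈ {1, 2}; NE contributions (13, 6, 0), G = 19.
u_1 = (13 − 13) + 1.3·19 = 24.7.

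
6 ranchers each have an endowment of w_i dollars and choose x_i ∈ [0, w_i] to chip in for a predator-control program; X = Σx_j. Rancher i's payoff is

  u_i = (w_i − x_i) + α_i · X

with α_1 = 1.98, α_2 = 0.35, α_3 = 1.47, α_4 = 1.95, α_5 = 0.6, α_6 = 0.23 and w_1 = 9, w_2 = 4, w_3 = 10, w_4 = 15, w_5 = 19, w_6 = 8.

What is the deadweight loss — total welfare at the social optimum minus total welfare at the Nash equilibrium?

172.98

∂u_i/∂x_i = α_i − 1, so rancher i contributes w_i if α_i > 1, else 0.
α_i > 1 for i ∈ {1, 3, 4}; NE contributions (9, 0, 10, 15, 0, 0), X = 34.
W^NE = Σw_i − X^NE + (Σα_i)·X^NE = 65 + 5.58·34 = 254.72.
Planner: ∂(Σu_j)/∂x_i = Σα_j − 1 = 5.58 > 0, so everyone contributes w_i; X^SO = 65, W^SO = 65 + 5.58·65 = 427.7.
Deadweight loss = 172.98.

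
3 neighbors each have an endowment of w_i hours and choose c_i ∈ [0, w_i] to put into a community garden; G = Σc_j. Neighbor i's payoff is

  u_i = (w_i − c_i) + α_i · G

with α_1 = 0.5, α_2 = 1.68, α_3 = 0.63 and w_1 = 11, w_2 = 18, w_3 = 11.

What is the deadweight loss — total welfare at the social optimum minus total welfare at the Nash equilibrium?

39.82

∂u_i/∂c_i = α_i − 1, so neighbor i contributes w_i if α_i > 1, else 0.
α_i > 1 for i ∈ {2}; NE contributions (0, 18, 0), G = 18.
W^NE = Σw_i − G^NE + (Σα_i)·G^NE = 40 + 1.81·18 = 72.58.
Planner: ∂(Σu_j)/∂c_i = Σα_j − 1 = 1.81 > 0, so everyone contributes w_i; G^SO = 40, W^SO = 40 + 1.81·40 = 112.4.
Deadweight loss = 39.82.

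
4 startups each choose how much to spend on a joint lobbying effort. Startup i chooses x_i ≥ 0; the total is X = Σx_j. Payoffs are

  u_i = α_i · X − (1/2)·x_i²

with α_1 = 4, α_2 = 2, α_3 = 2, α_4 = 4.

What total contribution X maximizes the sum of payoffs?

48

Planner FOC: ∂(Σu_j)/∂x_i = (Σα_j) − x_i = 0, so x_i^SO = Σα_j = 12 for every i; X^SO = 48.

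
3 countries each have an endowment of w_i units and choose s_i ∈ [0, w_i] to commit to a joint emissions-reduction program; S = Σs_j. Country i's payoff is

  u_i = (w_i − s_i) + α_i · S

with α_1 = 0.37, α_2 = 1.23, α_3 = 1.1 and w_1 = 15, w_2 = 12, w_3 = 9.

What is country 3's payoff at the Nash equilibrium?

23.1

∂u_i/∂s_i = α_i − 1, so country i contributes w_i if α_i > 1, else 0.
α_i > 1 for i ∈ {2, 3}; NE contributions (0, 12, 9), S = 21.
u_3 = (9 − 9) + 1.1·21 = 23.1.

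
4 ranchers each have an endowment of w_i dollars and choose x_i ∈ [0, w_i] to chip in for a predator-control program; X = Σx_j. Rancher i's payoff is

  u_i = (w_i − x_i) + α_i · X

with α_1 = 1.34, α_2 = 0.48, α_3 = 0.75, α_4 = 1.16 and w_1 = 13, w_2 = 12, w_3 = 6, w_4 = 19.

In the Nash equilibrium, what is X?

∂u_i/∂x_i = α_i − 1, so rancher i contributes w_i if α_i > 1, else 0.
α_i > 1 for i ∈ {1, 4}; NE contributions (13, 0, 0, 19), X = 32.

32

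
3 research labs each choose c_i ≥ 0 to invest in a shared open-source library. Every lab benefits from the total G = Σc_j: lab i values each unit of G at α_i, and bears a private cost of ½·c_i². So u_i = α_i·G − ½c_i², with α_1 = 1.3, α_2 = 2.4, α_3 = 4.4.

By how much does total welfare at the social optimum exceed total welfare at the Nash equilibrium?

Lab i's FOC: ∂u_i/∂c_i = α_i − c_i = 0, so c_i* = α_i.
NE contributions = (1.3, 2.4, 4.4); G = 8.1.
W^NE = (Σα)·G − ½Σα_i² = 8.1² − ½·26.81 = 52.205.
Planner sets c_i = Σα_j = 8.1 for every i, so G^SO = 3·8.1 = 24.3.
W^SO = (Σα)·G^SO − ½·3·(Σα)² = (3/2)·8.1² = 98.415.
Deadweight loss = W^SO − W^NE = 46.21.

46.21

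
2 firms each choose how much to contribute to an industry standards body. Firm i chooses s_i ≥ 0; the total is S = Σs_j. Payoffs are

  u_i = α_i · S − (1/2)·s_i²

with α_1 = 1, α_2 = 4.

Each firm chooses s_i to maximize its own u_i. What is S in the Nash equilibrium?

5

Firm i's FOC: ∂u_i/∂s_i = α_i − s_i = 0, so s_i* = α_i.
NE contributions = (1, 4); S = 5.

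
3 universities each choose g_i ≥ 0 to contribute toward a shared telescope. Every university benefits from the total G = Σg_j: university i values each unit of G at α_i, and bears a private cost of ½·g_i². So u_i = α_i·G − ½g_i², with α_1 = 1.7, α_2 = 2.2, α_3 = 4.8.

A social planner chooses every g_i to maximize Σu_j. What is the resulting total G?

Planner FOC: ∂(Σu_j)/∂g_i = (Σα_j) − g_i = 0, so g_i^SO = Σα_j = 8.7 for every i; G^SO = 26.1.

26.1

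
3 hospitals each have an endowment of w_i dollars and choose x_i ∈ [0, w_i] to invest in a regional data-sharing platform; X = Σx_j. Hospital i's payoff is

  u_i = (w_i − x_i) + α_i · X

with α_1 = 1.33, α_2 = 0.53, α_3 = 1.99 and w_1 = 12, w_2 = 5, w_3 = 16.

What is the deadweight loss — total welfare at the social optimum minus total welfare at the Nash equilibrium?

14.25

∂u_i/∂x_i = α_i − 1, so hospital i contributes w_i if α_i > 1, else 0.
α_i > 1 for i ∈ {1, 3}; NE contributions (12, 0, 16), X = 28.
W^NE = Σw_i − X^NE + (Σα_i)·X^NE = 33 + 2.85·28 = 112.8.
Planner: ∂(Σu_j)/∂x_i = Σα_j − 1 = 2.85 > 0, so everyone contributes w_i; X^SO = 33, W^SO = 33 + 2.85·33 = 127.05.
Deadweight loss = 14.25.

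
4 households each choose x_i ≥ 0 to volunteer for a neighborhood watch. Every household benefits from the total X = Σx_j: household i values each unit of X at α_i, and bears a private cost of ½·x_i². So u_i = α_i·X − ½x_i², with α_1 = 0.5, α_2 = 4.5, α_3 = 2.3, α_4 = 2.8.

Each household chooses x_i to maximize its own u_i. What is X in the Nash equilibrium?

Household i's FOC: ∂u_i/∂x_i = α_i − x_i = 0, so x_i* = α_i.
NE contributions = (0.5, 4.5, 2.3, 2.8); X = 10.1.

10.1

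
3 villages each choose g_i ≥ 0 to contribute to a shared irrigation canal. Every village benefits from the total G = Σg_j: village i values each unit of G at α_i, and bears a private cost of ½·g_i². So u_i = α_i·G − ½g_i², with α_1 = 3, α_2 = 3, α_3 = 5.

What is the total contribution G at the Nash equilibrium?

Village i's FOC: ∂u_i/∂g_i = α_i − g_i = 0, so g_i* = α_i.
NE contributions = (3, 3, 5); G = 11.

11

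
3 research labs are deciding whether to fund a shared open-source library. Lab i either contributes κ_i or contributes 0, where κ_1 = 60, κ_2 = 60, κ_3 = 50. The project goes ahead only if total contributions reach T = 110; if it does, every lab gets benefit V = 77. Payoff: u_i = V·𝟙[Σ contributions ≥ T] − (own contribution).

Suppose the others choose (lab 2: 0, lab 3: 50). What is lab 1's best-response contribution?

60

Others' total = 50. Contributing 60 brings total to 110 ≥ 110: gain V − κ_1 = 17.
Best response: 60.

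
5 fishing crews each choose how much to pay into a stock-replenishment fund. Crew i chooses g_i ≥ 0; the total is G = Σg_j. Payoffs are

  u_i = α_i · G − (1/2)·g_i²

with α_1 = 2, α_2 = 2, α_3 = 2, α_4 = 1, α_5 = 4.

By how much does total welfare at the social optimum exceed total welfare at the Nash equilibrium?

Crew i's FOC: ∂u_i/∂g_i = α_i − g_i = 0, so g_i* = α_i.
NE contributions = (2, 2, 2, 1, 4); G = 11.
W^NE = (Σα)·G − ½Σα_i² = 11² − ½·29 = 106.5.
Planner sets g_i = Σα_j = 11 for every i, so G^SO = 5·11 = 55.
W^SO = (Σα)·G^SO − ½·5·(Σα)² = (5/2)·11² = 302.5.
Deadweight loss = W^SO − W^NE = 196.

196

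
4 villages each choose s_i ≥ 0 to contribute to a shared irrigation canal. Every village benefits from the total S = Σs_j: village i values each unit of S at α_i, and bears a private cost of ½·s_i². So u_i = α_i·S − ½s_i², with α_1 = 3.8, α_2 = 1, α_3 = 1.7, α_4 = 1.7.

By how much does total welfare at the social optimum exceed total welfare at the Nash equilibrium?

77.85

Village i's FOC: ∂u_i/∂s_i = α_i − s_i = 0, so s_i* = α_i.
NE contributions = (3.8, 1, 1.7, 1.7); S = 8.2.
W^NE = (Σα)·S − ½Σα_i² = 8.2² − ½·21.22 = 56.63.
Planner sets s_i = Σα_j = 8.2 for every i, so S^SO = 4·8.2 = 32.8.
W^SO = (Σα)·S^SO − ½·4·(Σα)² = (4/2)·8.2² = 134.48.
Deadweight loss = W^SO − W^NE = 77.85.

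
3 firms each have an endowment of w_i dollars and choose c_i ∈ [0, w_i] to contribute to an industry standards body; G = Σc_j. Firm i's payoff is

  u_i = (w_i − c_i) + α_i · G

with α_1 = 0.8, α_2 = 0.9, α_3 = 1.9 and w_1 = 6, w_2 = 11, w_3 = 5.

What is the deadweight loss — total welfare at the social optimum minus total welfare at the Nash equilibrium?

∂u_i/∂c_i = α_i − 1, so firm i contributes w_i if α_i > 1, else 0.
α_i > 1 for i ∈ {3}; NE contributions (0, 0, 5), G = 5.
W^NE = Σw_i − G^NE + (Σα_i)·G^NE = 22 + 2.6·5 = 35.
Planner: ∂(Σu_j)/∂c_i = Σα_j − 1 = 2.6 > 0, so everyone contributes w_i; G^SO = 22, W^SO = 22 + 2.6·22 = 79.2.
Deadweight loss = 44.2.

44.2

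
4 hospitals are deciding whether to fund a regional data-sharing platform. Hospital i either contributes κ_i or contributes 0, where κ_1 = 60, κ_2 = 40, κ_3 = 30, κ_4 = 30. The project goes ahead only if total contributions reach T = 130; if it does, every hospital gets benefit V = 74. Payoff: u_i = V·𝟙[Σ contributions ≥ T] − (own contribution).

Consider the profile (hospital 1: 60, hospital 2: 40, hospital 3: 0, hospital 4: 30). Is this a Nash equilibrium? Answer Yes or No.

Yes

Total = 130 ≥ 130: provided.
Hospital 1 (pledges 60, payoff 14): dropping to 0 → total 70, payoff 0. No gain.
Hospital 2 (pledges 40, payoff 34): dropping to 0 → total 90, payoff 0. No gain.
Hospital 3 (pledges 0, payoff 74): pledging 30 → total 160, payoff 44. No gain.
Hospital 4 (pledges 30, payoff 44): dropping to 0 → total 100, payoff 0. No gain.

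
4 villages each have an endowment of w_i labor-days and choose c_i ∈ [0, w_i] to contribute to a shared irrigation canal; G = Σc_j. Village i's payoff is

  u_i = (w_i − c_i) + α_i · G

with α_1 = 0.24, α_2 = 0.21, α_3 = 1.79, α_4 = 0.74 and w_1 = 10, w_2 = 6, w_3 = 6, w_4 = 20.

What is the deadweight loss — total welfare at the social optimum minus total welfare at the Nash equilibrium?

∂u_i/∂c_i = α_i − 1, so village i contributes w_i if α_i > 1, else 0.
α_i > 1 for i ∈ {3}; NE contributions (0, 0, 6, 0), G = 6.
W^NE = Σw_i − G^NE + (Σα_i)·G^NE = 42 + 1.98·6 = 53.88.
Planner: ∂(Σu_j)/∂c_i = Σα_j − 1 = 1.98 > 0, so everyone contributes w_i; G^SO = 42, W^SO = 42 + 1.98·42 = 125.16.
Deadweight loss = 71.28.

71.28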